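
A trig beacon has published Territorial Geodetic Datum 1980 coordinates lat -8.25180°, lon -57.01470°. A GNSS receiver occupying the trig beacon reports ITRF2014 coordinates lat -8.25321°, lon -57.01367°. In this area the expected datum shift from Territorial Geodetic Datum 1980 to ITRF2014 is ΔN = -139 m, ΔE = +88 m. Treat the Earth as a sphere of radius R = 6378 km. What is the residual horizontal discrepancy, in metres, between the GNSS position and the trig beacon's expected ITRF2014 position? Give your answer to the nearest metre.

Observed coordinate differences: Δφ = -0.00141°, Δλ = +0.00103°.
Converting to metres (1° lat = 111317 m, cos φ = 0.989647): observed ΔN = -157.0 m, observed ΔE = 113.5 m.
Subtracting the expected shift leaves a residual of -157.0 − (-139) = -18.0 m north and 113.5 − (88) = 25.5 m east.
Residual distance = √((-18.0)² + 25.5²) = 31.2 m.

31 m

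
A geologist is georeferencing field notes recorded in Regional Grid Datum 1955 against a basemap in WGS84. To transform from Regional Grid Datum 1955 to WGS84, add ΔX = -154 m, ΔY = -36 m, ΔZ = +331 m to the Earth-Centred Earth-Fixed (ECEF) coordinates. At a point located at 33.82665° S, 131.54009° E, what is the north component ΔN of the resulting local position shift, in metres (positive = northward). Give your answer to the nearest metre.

ΔN = 317 m

The local north axis is (−sin φ cos λ, −sin φ sin λ, cos φ), giving ΔN = 56.851 − 15.000 + 274.970 = 316.82 m.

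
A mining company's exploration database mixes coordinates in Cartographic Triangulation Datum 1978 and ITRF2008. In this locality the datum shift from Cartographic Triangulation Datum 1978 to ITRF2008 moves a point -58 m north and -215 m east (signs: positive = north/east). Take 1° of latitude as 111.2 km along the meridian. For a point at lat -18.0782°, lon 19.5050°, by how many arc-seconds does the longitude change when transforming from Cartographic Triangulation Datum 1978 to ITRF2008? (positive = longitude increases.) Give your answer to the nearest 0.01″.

At latitude -18.0782°, cos φ = 0.950634.
1° of longitude at this latitude = 111.2 × cos φ = 105.71 km, so Δλ = -215.0 / 105710.5 = -0.0020339° = -7.322″.

Δλ = -7.32″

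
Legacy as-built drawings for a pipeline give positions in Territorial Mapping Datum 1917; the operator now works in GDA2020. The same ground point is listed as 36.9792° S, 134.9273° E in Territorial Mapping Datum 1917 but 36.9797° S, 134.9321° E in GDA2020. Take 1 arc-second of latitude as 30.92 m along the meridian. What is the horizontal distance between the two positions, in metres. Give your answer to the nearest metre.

Δφ = -36.9797° − -36.9792° = -0.0005°; Δλ = 134.9321° − 134.9273° = +0.0048°.
1° of latitude = 3600 × 30.92 = 111312 m.
ΔN = Δφ × 111312 = -55.7 m; ΔE = Δλ × 111312 × cos(-36.9792°) = +0.0048 × 111312 × 0.798854 = 426.8 m.
Distance = √(ΔE² + ΔN²) = √(426.8² + (-55.7)²) = 430.4 m.

430 m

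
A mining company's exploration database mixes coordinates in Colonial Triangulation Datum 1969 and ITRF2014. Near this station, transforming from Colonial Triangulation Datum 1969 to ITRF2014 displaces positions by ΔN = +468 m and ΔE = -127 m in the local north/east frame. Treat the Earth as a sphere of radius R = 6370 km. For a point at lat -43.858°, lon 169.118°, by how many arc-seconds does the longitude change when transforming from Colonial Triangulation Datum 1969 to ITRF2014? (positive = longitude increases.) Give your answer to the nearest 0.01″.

At latitude -43.858°, cos φ = 0.721059.
One radian of longitude at latitude φ spans R cos φ, so Δλ = ΔE / (R cos φ) = -127.0 / (6370000 × 0.721059) = -2.7650e-05 rad = -5.703″.

Δλ = -5.70″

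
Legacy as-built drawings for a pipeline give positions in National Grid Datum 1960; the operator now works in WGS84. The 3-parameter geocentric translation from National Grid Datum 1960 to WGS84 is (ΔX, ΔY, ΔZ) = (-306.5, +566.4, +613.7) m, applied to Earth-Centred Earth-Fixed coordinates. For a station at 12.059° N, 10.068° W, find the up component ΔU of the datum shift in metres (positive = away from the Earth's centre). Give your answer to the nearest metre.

The local up (radial) axis is (cos φ cos λ, cos φ sin λ, sin φ), giving ΔU = -295.121 − 96.831 + 128.213 = -263.74 m.

ΔU = -264 m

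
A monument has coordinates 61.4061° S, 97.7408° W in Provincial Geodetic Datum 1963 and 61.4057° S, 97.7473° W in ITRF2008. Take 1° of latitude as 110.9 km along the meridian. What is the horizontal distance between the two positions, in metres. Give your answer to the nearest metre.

Δφ = -61.4057° − -61.4061° = +0.0004°; Δλ = -97.7473° − -97.7408° = -0.0065°.
ΔN = Δφ × 110900 = 44.4 m; ΔE = Δλ × 110900 × cos(-61.4061°) = -0.0065 × 110900 × 0.478598 = -345.0 m.
Distance = √(ΔE² + ΔN²) = √((-345.0)² + 44.4²) = 347.8 m.

348 m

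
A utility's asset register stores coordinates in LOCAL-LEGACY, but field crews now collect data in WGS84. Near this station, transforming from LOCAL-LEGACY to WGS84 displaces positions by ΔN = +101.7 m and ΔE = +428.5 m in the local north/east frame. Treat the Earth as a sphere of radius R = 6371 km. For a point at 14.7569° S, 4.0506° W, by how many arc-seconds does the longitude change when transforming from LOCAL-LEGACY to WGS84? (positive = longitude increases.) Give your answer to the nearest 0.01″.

Δλ = 14.35″

At latitude -14.7569°, cos φ = 0.967015.
One radian of longitude at latitude φ spans R cos φ, so Δλ = ΔE / (R cos φ) = 428.5 / (6371000 × 0.967015) = 6.9552e-05 rad = 14.346″.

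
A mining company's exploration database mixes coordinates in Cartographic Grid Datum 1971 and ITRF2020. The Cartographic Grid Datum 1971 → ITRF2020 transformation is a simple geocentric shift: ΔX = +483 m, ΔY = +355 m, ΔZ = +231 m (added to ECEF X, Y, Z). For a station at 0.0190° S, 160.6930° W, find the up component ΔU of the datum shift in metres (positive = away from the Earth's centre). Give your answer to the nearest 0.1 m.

At φ = -0.0190°, λ = -160.6930°: sin φ = -0.000332, cos φ = 1.000000, sin λ = -0.330630, cos λ = -0.943761.
ΔU = cos φ cos λ·ΔX + cos φ sin λ·ΔY + sin φ·ΔZ = (1.000000)(-0.943761)(483) + (1.000000)(-0.330630)(355) + (-0.000332)(231) = -573.29 m.

ΔU = -573.3 m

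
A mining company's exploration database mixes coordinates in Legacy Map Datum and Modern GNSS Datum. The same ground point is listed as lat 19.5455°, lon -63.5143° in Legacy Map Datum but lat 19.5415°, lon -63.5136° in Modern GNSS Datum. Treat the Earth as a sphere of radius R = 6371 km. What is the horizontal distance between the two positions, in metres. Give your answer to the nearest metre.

451 m

Δφ = 19.5415° − 19.5455° = -0.0040°; Δλ = -63.5136° − -63.5143° = +0.0007°.
1° along a meridian = πR/180 = 111195 m.
ΔN = Δφ × 111195 = -444.8 m; ΔE = Δλ × 111195 × cos(19.5455°) = +0.0007 × 111195 × 0.942376 = 73.4 m.
Distance = √(ΔE² + ΔN²) = √(73.4² + (-444.8)²) = 450.8 m.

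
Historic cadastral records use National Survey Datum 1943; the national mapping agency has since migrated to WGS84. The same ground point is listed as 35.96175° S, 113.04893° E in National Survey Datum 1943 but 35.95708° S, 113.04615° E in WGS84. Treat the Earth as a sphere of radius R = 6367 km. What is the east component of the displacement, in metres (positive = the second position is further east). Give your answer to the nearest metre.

ΔE = -250 m

Δφ = -35.95708° − -35.96175° = +0.00467°; Δλ = 113.04615° − 113.04893° = -0.00278°.
1° along a meridian = πR/180 = 111125 m.
ΔN = Δφ × 111125 = 519.0 m; ΔE = Δλ × 111125 × cos(-35.96175°) = -0.00278 × 111125 × 0.809409 = -250.0 m.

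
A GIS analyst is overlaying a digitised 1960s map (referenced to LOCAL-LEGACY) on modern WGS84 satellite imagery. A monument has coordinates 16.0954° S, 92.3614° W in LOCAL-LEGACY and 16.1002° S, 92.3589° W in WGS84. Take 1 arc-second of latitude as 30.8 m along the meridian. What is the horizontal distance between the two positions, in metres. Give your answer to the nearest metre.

595 m

Δφ = -16.1002° − -16.0954° = -0.0048°; Δλ = -92.3589° − -92.3614° = +0.0025°.
1° of latitude = 3600 × 30.80 = 110880 m.
ΔN = Δφ × 110880 = -532.2 m; ΔE = Δλ × 110880 × cos(-16.0954°) = +0.0025 × 110880 × 0.960801 = 266.3 m.
Distance = √(ΔE² + ΔN²) = √(266.3² + (-532.2)²) = 595.1 m.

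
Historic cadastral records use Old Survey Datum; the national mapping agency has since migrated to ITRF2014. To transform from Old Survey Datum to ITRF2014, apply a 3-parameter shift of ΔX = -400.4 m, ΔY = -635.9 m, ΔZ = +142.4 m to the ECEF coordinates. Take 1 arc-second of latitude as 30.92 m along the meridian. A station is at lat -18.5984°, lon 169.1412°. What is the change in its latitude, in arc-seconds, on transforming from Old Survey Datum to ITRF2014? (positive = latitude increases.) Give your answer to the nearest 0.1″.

Δφ = 7.2″

sin φ = -0.318933, cos φ = 0.947777, sin λ = 0.188389, cos λ = -0.982094.
North component: ΔN = −sin φ cos λ·ΔX − sin φ sin λ·ΔY + cos φ·ΔZ = −(-0.318933)(-0.982094)(-400.4) − (-0.318933)(0.188389)(-635.9) + (0.947777)(142.4) = 222.17 m.
1° of latitude spans 3600 × 30.92 = 111312 m, so Δφ = 222.17 / 111312 × 3600 = 7.185″.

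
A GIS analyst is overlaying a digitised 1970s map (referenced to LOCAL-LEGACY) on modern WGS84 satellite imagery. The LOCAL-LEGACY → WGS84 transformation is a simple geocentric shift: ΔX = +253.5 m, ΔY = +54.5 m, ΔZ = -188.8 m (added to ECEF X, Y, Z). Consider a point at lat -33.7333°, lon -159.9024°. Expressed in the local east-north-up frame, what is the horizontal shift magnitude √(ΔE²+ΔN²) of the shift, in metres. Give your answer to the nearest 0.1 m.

301.8 m

The local east axis at (φ, λ) is (−sin λ, cos λ, 0), so ΔE = −sin(-159.9024°)·253.5 + cos(-159.9024°)·54.5 = 35.93 m.
The local north axis is (−sin φ cos λ, −sin φ sin λ, cos φ), giving ΔN = -132.204 − 10.400 − 157.012 = -299.62 m.
Horizontal magnitude = √(ΔE² + ΔN²) = √(35.93² + (-299.62)²) = 301.76 m.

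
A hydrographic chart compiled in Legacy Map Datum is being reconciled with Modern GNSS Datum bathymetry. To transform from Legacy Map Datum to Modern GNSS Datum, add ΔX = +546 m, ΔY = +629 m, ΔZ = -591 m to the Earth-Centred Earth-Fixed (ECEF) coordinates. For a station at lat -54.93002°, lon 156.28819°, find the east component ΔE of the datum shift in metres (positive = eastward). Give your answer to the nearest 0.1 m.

ΔE = -795.5 m

At φ = -54.93002°, λ = 156.28819°: sin φ = -0.818451, cos φ = 0.574577, sin λ = 0.402137, cos λ = -0.915580.
ΔE = −sin λ·ΔX + cos λ·ΔY = −(0.402137)·(546) + (-0.915580)·(629) = -795.47 m.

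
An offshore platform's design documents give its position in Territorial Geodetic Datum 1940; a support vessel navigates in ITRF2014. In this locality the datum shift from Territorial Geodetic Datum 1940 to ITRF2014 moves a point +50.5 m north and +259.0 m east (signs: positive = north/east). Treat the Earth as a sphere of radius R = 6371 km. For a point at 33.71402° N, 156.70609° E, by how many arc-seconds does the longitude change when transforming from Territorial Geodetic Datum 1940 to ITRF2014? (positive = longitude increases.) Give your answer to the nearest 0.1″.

Δλ = 10.1″

At latitude 33.71402°, cos φ = 0.831818.
One radian of longitude at latitude φ spans R cos φ, so Δλ = ΔE / (R cos φ) = 259.0 / (6371000 × 0.831818) = 4.8872e-05 rad = 10.081″.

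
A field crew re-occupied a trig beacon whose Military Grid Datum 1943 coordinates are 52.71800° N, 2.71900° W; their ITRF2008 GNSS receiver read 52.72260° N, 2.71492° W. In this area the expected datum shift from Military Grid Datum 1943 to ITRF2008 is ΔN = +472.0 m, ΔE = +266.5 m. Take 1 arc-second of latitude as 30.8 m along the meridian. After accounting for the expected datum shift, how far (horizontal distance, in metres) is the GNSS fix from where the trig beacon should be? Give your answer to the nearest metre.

39 m

Observed coordinate differences: Δφ = +0.00460°, Δλ = +0.00408°.
Converting to metres (1° lat = 110880 m, cos φ = 0.605738): observed ΔN = 510.0 m, observed ΔE = 274.0 m.
Subtracting the expected shift leaves a residual of 510.0 − (472.0) = 38.0 m north and 274.0 − (266.5) = 7.5 m east.
Residual distance = √(38.0² + 7.5²) = 38.8 m.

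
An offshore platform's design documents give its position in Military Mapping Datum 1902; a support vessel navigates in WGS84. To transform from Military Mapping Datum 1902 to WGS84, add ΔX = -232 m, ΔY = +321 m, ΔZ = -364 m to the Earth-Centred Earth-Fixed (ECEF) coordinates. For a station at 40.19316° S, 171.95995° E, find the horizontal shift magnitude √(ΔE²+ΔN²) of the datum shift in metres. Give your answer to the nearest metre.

The local east axis at (φ, λ) is (−sin λ, cos λ, 0), so ΔE = −sin(171.95995°)·(-232) + cos(171.95995°)·321 = -285.40 m.
The local north axis is (−sin φ cos λ, −sin φ sin λ, cos φ), giving ΔN = 148.253 + 28.975 − 278.050 = -100.82 m.
Horizontal magnitude = √(ΔE² + ΔN²) = √((-285.40)² + (-100.82)²) = 302.68 m.

303 m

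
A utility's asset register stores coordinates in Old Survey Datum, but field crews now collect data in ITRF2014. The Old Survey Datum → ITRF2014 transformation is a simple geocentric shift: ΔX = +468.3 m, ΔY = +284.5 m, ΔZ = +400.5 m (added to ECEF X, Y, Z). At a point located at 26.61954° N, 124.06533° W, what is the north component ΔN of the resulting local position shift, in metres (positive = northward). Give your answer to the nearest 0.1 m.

The local north axis is (−sin φ cos λ, −sin φ sin λ, cos φ), giving ΔN = 117.533 + 105.600 + 358.048 = 581.18 m.

ΔN = 581.2 m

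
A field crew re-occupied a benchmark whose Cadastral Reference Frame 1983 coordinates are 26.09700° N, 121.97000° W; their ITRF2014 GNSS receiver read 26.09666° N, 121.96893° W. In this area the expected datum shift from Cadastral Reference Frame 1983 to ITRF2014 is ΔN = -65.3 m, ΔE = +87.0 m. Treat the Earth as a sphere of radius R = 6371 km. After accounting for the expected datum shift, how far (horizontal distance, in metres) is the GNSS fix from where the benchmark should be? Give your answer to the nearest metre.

34 m

Observed coordinate differences: Δφ = -0.00034°, Δλ = +0.00107°.
Converting to metres (1° lat = 111195 m, cos φ = 0.898051): observed ΔN = -37.8 m, observed ΔE = 106.8 m.
Subtracting the expected shift leaves a residual of -37.8 − (-65.3) = 27.5 m north and 106.8 − (87.0) = 19.8 m east.
Residual distance = √(27.5² + 19.8²) = 33.9 m.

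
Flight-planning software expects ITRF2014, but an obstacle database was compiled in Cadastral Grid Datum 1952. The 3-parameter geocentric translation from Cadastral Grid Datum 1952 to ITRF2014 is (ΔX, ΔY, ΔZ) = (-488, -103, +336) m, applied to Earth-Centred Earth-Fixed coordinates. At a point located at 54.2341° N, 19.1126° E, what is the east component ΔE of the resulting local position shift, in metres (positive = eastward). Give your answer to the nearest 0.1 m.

The local east axis at (φ, λ) is (−sin λ, cos λ, 0), so ΔE = −sin(19.1126°)·(-488) + cos(19.1126°)·(-103) = 62.46 m.

ΔE = 62.5 m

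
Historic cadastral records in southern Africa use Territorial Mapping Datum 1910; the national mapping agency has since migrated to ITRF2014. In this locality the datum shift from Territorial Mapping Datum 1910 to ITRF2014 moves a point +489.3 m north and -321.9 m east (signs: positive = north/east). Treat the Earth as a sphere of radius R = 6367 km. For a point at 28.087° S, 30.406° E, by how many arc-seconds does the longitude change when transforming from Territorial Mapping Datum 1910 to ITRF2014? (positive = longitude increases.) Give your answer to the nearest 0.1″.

Δλ = -11.8″

At latitude -28.087°, cos φ = 0.882234.
One radian of longitude at latitude φ spans R cos φ, so Δλ = ΔE / (R cos φ) = -321.9 / (6367000 × 0.882234) = -5.7306e-05 rad = -11.820″.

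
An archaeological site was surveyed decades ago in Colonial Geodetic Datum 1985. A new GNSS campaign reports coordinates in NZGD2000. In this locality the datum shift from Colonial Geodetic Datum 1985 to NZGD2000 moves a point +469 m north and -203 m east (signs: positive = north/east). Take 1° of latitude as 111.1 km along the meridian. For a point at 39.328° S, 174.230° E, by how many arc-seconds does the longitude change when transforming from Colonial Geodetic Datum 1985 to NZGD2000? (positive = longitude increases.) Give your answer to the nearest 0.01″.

Δλ = -8.50″

At latitude -39.328°, cos φ = 0.773531.
1° of longitude at this latitude = 111.1 × cos φ = 85.94 km, so Δλ = -203.0 / 85939.2 = -0.0023621° = -8.504″.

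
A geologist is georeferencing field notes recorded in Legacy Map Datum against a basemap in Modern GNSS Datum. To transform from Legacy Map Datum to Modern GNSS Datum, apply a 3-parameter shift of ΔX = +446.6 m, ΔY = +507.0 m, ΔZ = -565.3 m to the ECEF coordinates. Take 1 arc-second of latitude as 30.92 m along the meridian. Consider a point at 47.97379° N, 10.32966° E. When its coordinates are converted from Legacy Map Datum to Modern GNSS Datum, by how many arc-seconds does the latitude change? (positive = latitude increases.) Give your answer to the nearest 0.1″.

Δφ = -25.0″

sin φ = 0.742839, cos φ = 0.669470, sin λ = 0.179312, cos λ = 0.983792.
North component: ΔN = −sin φ cos λ·ΔX − sin φ sin λ·ΔY + cos φ·ΔZ = −(0.742839)(0.983792)(446.6) − (0.742839)(0.179312)(507.0) + (0.669470)(-565.3) = -772.36 m.
1° of latitude spans 3600 × 30.92 = 111312 m, so Δφ = -772.36 / 111312 × 3600 = -24.979″.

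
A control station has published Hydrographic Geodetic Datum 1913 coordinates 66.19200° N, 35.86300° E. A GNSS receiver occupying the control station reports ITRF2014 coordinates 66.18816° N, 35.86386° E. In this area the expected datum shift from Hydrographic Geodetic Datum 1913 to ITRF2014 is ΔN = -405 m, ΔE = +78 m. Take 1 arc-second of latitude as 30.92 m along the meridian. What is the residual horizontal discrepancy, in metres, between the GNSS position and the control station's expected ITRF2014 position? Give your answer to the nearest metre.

Observed coordinate differences: Δφ = -0.00384°, Δλ = +0.00086°.
Converting to metres (1° lat = 111312 m, cos φ = 0.403673): observed ΔN = -427.4 m, observed ΔE = 38.6 m.
Subtracting the expected shift leaves a residual of -427.4 − (-405) = -22.4 m north and 38.6 − (78) = -39.4 m east.
Residual distance = √((-22.4)² + (-39.4)²) = 45.3 m.

45 m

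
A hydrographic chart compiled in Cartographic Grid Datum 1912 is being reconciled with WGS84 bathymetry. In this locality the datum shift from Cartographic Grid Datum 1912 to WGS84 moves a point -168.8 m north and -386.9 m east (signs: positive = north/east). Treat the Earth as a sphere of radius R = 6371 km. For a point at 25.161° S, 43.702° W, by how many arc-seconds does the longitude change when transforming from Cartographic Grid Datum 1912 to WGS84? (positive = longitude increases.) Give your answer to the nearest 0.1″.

Δλ = -13.8″

At latitude -25.161°, cos φ = 0.905117.
One radian of longitude at latitude φ spans R cos φ, so Δλ = ΔE / (R cos φ) = -386.9 / (6371000 × 0.905117) = -6.7094e-05 rad = -13.839″.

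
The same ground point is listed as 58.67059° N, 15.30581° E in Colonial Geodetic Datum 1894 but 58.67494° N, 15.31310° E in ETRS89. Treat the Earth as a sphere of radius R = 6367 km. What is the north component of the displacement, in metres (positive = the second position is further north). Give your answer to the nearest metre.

ΔN = 483 m

Δφ = 58.67494° − 58.67059° = +0.00435°; Δλ = 15.31310° − 15.30581° = +0.00729°.
1° along a meridian = πR/180 = 111125 m.
ΔN = Δφ × 111125 = 483.4 m; ΔE = Δλ × 111125 × cos(58.67059°) = +0.00729 × 111125 × 0.519958 = 421.2 m.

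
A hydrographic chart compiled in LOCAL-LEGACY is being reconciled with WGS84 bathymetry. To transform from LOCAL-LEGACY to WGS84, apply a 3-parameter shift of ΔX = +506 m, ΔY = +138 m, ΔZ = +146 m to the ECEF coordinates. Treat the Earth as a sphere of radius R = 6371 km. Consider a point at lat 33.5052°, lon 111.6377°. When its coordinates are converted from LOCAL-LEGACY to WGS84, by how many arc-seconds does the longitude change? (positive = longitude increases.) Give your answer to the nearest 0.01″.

sin φ = 0.552013, cos φ = 0.833836, sin λ = 0.929534, cos λ = -0.368736.
East component: ΔE = −sin λ·ΔX + cos λ·ΔY = −(0.929534)(506) + (-0.368736)(138) = -521.23 m.
1° of latitude spans πR/180 = 111195 m; at latitude φ, 1° of longitude spans that × cos φ = 92718.3 m, so Δλ = -521.23 / 92718.3 × 3600 = -20.238″.

Δλ = -20.24″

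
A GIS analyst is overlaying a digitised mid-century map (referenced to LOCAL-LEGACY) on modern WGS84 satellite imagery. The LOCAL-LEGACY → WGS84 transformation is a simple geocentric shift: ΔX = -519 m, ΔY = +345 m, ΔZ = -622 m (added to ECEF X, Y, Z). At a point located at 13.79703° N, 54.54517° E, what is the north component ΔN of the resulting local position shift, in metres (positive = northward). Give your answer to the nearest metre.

The local north axis is (−sin φ cos λ, −sin φ sin λ, cos φ), giving ΔN = 71.796 − 67.020 − 604.053 = -599.28 m.

ΔN = -599 m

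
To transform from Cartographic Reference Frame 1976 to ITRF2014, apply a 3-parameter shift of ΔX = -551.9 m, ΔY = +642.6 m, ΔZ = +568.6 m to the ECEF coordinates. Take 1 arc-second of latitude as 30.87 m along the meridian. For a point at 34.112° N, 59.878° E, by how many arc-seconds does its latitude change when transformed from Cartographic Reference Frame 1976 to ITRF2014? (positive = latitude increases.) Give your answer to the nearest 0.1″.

sin φ = 0.560812, cos φ = 0.827943, sin λ = 0.864959, cos λ = 0.501843.
North component: ΔN = −sin φ cos λ·ΔX − sin φ sin λ·ΔY + cos φ·ΔZ = −(0.560812)(0.501843)(-551.9) − (0.560812)(0.864959)(642.6) + (0.827943)(568.6) = 314.38 m.
1° of latitude spans 3600 × 30.87 = 111132 m, so Δφ = 314.38 / 111132 × 3600 = 10.184″.

Δφ = 10.2″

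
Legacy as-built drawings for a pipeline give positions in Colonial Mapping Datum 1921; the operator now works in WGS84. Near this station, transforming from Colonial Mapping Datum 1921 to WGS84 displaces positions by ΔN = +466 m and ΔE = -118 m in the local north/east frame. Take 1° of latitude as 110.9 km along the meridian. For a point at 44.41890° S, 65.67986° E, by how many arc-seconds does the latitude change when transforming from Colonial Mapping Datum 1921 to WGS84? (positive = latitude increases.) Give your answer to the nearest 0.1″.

Δφ = 15.1″

1° of latitude = 110.9 km, so Δφ = 466.0 / 110900 = 0.0042020° = 15.127″.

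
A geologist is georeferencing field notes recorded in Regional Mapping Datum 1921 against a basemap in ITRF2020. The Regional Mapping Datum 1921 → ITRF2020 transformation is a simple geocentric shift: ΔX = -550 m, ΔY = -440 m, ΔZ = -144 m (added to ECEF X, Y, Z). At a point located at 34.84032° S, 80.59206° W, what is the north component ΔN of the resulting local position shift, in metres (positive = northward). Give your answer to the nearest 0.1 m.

At φ = -34.84032°, λ = -80.59206°: sin φ = -0.571291, cos φ = 0.820747, sin λ = -0.986550, cos λ = 0.163463.
ΔN = −sin φ cos λ·ΔX − sin φ sin λ·ΔY + cos φ·ΔZ = −(-0.571291)(0.163463)(-550) − (-0.571291)(-0.986550)(-440) + (0.820747)(-144) = 78.44 m.

ΔN = 78.4 m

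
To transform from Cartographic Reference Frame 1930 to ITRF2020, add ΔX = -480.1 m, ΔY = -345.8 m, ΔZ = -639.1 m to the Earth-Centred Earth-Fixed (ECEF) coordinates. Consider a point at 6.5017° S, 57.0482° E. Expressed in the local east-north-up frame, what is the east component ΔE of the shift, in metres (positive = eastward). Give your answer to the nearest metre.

ΔE = 215 m

The local east axis at (φ, λ) is (−sin λ, cos λ, 0), so ΔE = −sin(57.0482°)·(-480.1) + cos(57.0482°)·(-345.8) = 214.77 m.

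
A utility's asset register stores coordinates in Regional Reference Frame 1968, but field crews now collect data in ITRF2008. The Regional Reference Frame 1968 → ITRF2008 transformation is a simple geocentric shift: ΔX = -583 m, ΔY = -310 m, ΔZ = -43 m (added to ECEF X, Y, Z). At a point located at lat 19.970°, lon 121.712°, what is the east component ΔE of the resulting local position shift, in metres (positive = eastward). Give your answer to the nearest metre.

ΔE = 659 m

The local east axis at (φ, λ) is (−sin λ, cos λ, 0), so ΔE = −sin(121.712°)·(-583) + cos(121.712°)·(-310) = 658.91 m.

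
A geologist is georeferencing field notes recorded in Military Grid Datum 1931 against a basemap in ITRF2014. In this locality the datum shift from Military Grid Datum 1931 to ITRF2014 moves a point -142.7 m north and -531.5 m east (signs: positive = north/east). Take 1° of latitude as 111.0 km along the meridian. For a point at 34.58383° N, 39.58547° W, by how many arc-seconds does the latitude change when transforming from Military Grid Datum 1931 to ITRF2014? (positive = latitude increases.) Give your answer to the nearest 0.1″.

1° of latitude = 111.0 km, so Δφ = -142.7 / 111000 = -0.0012856° = -4.628″.

Δφ = -4.6″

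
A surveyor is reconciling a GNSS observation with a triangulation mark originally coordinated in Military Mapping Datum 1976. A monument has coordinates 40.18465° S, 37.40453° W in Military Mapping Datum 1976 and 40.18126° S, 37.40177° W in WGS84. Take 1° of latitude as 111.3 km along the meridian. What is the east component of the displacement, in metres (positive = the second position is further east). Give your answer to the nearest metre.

Δφ = -40.18126° − -40.18465° = +0.00339°; Δλ = -37.40177° − -37.40453° = +0.00276°.
ΔN = Δφ × 111300 = 377.3 m; ΔE = Δλ × 111300 × cos(-40.18465°) = +0.00276 × 111300 × 0.763969 = 234.7 m.

ΔE = 235 m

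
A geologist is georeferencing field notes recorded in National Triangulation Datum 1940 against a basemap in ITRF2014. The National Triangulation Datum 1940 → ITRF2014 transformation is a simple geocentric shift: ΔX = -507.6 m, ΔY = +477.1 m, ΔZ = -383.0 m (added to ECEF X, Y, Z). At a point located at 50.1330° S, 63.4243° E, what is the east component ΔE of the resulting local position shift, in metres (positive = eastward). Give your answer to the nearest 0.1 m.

At φ = -50.1330°, λ = 63.4243°: sin φ = -0.767534, cos φ = 0.641008, sin λ = 0.894344, cos λ = 0.447380.
ΔE = −sin λ·ΔX + cos λ·ΔY = −(0.894344)·(-507.6) + (0.447380)·(477.1) = 667.41 m.

ΔE = 667.4 m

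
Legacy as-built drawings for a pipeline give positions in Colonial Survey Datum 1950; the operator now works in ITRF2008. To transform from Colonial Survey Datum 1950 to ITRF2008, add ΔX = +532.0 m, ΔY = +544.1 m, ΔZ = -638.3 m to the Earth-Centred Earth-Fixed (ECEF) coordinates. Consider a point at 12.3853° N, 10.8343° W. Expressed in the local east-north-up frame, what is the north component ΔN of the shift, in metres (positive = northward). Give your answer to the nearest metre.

The local north axis is (−sin φ cos λ, −sin φ sin λ, cos φ), giving ΔN = -112.072 + 21.936 − 623.445 = -713.58 m.

ΔN = -714 m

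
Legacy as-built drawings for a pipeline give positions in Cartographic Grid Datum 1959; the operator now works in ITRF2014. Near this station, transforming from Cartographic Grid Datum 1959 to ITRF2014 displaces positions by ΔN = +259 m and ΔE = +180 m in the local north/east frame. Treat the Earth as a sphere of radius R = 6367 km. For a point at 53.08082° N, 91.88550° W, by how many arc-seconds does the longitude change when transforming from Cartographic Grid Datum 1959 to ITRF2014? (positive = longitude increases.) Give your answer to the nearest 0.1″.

Δλ = 9.7″

At latitude 53.08082°, cos φ = 0.600688.
One radian of longitude at latitude φ spans R cos φ, so Δλ = ΔE / (R cos φ) = 180.0 / (6367000 × 0.600688) = 4.7064e-05 rad = 9.708″.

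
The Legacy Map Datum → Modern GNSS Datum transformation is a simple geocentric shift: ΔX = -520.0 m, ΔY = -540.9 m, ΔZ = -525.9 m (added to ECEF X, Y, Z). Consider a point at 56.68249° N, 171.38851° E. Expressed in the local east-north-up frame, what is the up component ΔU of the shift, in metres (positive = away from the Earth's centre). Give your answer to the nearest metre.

ΔU = -202 m

At φ = 56.68249°, λ = 171.38851°: sin φ = 0.835640, cos φ = 0.549278, sin λ = 0.149734, cos λ = -0.988726.
ΔU = cos φ cos λ·ΔX + cos φ sin λ·ΔY + sin φ·ΔZ = (0.549278)(-0.988726)(-520.0) + (0.549278)(0.149734)(-540.9) + (0.835640)(-525.9) = -201.54 m.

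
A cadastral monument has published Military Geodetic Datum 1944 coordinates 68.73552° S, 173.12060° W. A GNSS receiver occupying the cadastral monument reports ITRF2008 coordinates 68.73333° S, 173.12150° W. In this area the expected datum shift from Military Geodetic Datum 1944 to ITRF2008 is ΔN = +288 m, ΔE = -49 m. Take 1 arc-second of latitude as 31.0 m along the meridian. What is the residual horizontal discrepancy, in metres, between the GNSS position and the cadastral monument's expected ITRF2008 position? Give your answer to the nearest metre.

Observed coordinate differences: Δφ = +0.00219°, Δλ = -0.00090°.
Converting to metres (1° lat = 111600 m, cos φ = 0.362674): observed ΔN = 244.4 m, observed ΔE = -36.4 m.
Subtracting the expected shift leaves a residual of 244.4 − (288) = -43.6 m north and -36.4 − (-49) = 12.6 m east.
Residual distance = √((-43.6)² + 12.6²) = 45.4 m.

45 m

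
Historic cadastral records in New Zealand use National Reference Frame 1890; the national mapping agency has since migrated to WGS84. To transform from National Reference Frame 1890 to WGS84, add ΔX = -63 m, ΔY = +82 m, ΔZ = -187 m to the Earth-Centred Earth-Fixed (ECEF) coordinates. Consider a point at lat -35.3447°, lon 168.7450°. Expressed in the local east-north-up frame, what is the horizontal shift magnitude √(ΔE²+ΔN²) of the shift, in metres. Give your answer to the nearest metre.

127 m

At φ = -35.3447°, λ = 168.7450°: sin φ = -0.578494, cos φ = 0.815687, sin λ = 0.195176, cos λ = -0.980768.
ΔE = −sin λ·ΔX + cos λ·ΔY = −(0.195176)·(-63) + (-0.980768)·(82) = -68.13 m.
ΔN = −sin φ cos λ·ΔX − sin φ sin λ·ΔY + cos φ·ΔZ = −(-0.578494)(-0.980768)(-63) − (-0.578494)(0.195176)(82) + (0.815687)(-187) = -107.53 m.
Horizontal magnitude = √(ΔE² + ΔN²) = √((-68.13)² + (-107.53)²) = 127.30 m.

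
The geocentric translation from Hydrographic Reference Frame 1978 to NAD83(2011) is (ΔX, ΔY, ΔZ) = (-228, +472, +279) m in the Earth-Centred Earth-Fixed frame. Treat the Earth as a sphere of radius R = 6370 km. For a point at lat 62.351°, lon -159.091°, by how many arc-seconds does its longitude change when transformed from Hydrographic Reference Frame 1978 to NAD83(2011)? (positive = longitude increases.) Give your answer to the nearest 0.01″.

sin φ = 0.885807, cos φ = 0.464054, sin λ = -0.356885, cos λ = -0.934148.
East component: ΔE = −sin λ·ΔX + cos λ·ΔY = −(-0.356885)(-228) + (-0.934148)(472) = -522.29 m.
1° of latitude spans πR/180 = 111177 m; at latitude φ, 1° of longitude spans that × cos φ = 51592.3 m, so Δλ = -522.29 / 51592.3 × 3600 = -36.444″.

Δλ = -36.44″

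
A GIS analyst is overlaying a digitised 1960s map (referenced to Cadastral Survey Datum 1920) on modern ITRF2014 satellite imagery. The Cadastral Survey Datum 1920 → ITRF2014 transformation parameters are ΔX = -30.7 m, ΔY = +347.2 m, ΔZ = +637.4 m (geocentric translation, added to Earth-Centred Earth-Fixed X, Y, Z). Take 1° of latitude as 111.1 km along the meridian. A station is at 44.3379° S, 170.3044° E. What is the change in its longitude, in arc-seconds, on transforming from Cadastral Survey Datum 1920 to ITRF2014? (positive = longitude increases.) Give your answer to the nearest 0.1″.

sin φ = -0.698889, cos φ = 0.715231, sin λ = 0.168414, cos λ = -0.985716.
East component: ΔE = −sin λ·ΔX + cos λ·ΔY = −(0.168414)(-30.7) + (-0.985716)(347.2) = -337.07 m.
1° of latitude spans 111100 m; at latitude φ, 1° of longitude spans that × cos φ = 79462.1 m, so Δλ = -337.07 / 79462.1 × 3600 = -15.271″.

Δλ = -15.3″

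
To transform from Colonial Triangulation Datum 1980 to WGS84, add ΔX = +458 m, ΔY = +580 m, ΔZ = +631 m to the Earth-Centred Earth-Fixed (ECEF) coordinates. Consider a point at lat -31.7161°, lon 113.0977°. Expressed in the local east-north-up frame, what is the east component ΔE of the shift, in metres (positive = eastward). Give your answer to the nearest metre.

ΔE = -649 m

At φ = -31.7161°, λ = 113.0977°: sin φ = -0.525711, cos φ = 0.850663, sin λ = 0.919837, cos λ = -0.392300.
ΔE = −sin λ·ΔX + cos λ·ΔY = −(0.919837)·(458) + (-0.392300)·(580) = -648.82 m.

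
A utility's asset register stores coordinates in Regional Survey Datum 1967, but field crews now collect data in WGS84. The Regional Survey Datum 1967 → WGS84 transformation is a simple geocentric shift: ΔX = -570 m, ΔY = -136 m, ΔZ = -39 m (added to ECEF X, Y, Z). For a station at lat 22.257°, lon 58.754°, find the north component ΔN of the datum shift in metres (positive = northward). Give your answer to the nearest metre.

ΔN = 120 m

At φ = 22.257°, λ = 58.754°: sin φ = 0.378762, cos φ = 0.925494, sin λ = 0.854948, cos λ = 0.518714.
ΔN = −sin φ cos λ·ΔX − sin φ sin λ·ΔY + cos φ·ΔZ = −(0.378762)(0.518714)(-570) − (0.378762)(0.854948)(-136) + (0.925494)(-39) = 119.93 m.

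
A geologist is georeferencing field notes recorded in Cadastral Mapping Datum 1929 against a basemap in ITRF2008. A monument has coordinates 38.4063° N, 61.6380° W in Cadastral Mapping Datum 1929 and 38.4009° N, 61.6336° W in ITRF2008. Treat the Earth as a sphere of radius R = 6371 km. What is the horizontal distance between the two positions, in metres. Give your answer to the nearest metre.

712 m

Δφ = 38.4009° − 38.4063° = -0.0054°; Δλ = -61.6336° − -61.6380° = +0.0044°.
1° along a meridian = πR/180 = 111195 m.
ΔN = Δφ × 111195 = -600.5 m; ΔE = Δλ × 111195 × cos(38.4063°) = +0.0044 × 111195 × 0.783625 = 383.4 m.
Distance = √(ΔE² + ΔN²) = √(383.4² + (-600.5)²) = 712.4 m.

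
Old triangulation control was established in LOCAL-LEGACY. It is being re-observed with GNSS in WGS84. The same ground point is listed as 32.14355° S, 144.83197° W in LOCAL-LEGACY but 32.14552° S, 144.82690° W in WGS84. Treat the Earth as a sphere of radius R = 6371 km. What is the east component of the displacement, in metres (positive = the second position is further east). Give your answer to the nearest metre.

ΔE = 477 m

Δφ = -32.14552° − -32.14355° = -0.00197°; Δλ = -144.82690° − -144.83197° = +0.00507°.
1° along a meridian = πR/180 = 111195 m.
ΔN = Δφ × 111195 = -219.1 m; ΔE = Δλ × 111195 × cos(-32.14355°) = +0.00507 × 111195 × 0.846718 = 477.3 m.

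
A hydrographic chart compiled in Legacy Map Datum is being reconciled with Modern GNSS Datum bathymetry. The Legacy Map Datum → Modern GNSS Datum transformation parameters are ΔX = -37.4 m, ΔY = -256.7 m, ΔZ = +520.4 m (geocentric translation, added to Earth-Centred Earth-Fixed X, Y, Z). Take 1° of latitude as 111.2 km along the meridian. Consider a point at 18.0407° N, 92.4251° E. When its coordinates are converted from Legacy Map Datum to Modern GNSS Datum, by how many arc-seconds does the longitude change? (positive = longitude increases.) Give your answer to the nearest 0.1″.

Δλ = 1.6″

sin φ = 0.309692, cos φ = 0.950837, sin λ = 0.999104, cos λ = -0.042313.
East component: ΔE = −sin λ·ΔX + cos λ·ΔY = −(0.999104)(-37.4) + (-0.042313)(-256.7) = 48.23 m.
1° of latitude spans 111200 m; at latitude φ, 1° of longitude spans that × cos φ = 105733.0 m, so Δλ = 48.23 / 105733.0 × 3600 = 1.642″.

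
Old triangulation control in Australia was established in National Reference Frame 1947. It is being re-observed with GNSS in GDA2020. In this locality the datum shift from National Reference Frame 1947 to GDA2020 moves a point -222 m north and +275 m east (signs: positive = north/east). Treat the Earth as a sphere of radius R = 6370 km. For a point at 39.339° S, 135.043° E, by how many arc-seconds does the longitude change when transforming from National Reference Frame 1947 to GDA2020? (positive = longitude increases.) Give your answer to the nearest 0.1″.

Δλ = 11.5″

At latitude -39.339°, cos φ = 0.773409.
One radian of longitude at latitude φ spans R cos φ, so Δλ = ΔE / (R cos φ) = 275.0 / (6370000 × 0.773409) = 5.5819e-05 rad = 11.514″.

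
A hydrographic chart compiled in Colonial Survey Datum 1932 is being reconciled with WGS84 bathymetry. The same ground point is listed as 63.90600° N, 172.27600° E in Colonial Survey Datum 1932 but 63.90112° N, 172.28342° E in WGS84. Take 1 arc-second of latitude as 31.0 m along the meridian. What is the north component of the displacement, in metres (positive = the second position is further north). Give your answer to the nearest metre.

Δφ = 63.90112° − 63.90600° = -0.00488°; Δλ = 172.28342° − 172.27600° = +0.00742°.
1° of latitude = 3600 × 31.00 = 111600 m.
ΔN = Δφ × 111600 = -544.6 m; ΔE = Δλ × 111600 × cos(63.90600°) = +0.00742 × 111600 × 0.439845 = 364.2 m.

ΔN = -545 m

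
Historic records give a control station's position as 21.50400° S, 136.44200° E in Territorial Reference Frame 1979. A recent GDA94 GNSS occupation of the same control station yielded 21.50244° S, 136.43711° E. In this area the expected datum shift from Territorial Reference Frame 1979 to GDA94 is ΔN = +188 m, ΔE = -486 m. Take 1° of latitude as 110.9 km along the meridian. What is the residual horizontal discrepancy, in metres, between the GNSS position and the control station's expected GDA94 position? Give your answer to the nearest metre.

24 m

Observed coordinate differences: Δφ = +0.00156°, Δλ = -0.00489°.
Converting to metres (1° lat = 110900 m, cos φ = 0.930392): observed ΔN = 173.0 m, observed ΔE = -504.6 m.
Subtracting the expected shift leaves a residual of 173.0 − (188) = -15.0 m north and -504.6 − (-486) = -18.6 m east.
Residual distance = √((-15.0)² + (-18.6)²) = 23.9 m.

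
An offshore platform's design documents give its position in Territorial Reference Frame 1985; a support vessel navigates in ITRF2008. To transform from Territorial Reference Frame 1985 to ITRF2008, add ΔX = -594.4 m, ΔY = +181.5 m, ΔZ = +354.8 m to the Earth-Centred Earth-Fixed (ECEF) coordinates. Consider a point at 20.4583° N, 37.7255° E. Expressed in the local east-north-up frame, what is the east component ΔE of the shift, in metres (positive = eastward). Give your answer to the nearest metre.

At φ = 20.4583°, λ = 37.7255°: sin φ = 0.349526, cos φ = 0.936927, sin λ = 0.611879, cos λ = 0.790951.
ΔE = −sin λ·ΔX + cos λ·ΔY = −(0.611879)·(-594.4) + (0.790951)·(181.5) = 507.26 m.

ΔE = 507 m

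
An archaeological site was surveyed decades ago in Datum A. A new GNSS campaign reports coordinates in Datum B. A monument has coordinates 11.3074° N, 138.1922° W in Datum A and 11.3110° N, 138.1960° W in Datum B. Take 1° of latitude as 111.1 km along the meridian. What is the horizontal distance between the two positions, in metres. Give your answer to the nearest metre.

576 m

Δφ = 11.3110° − 11.3074° = +0.0036°; Δλ = -138.1960° − -138.1922° = -0.0038°.
ΔN = Δφ × 111100 = 400.0 m; ΔE = Δλ × 111100 × cos(11.3074°) = -0.0038 × 111100 × 0.980589 = -414.0 m.
Distance = √(ΔE² + ΔN²) = √((-414.0)² + 400.0²) = 575.6 m.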